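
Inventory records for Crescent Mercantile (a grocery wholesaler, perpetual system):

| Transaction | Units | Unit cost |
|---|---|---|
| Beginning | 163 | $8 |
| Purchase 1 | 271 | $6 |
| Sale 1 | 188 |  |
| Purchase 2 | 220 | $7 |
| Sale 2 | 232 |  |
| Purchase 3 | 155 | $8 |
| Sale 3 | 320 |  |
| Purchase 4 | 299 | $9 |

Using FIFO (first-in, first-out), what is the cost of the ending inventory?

Sale 1 (188) [FIFO — oldest first]: 163 @ $8 + 25 @ $6 = $1,454
Sale 2 (232) [FIFO — oldest first]: 232 @ $6 = $1,392
Sale 3 (320) [FIFO — oldest first]: 14 @ $6 + 220 @ $7 + 86 @ $8 = $2,312
Total COGS = $1,454 + $1,392 + $2,312 = $5,158
Ending inventory: 69 @ $8 + 299 @ $9 = $3,243
Check: goods available $8,401 = COGS $5,158 + ending $3,243

Ending inventory = $3,243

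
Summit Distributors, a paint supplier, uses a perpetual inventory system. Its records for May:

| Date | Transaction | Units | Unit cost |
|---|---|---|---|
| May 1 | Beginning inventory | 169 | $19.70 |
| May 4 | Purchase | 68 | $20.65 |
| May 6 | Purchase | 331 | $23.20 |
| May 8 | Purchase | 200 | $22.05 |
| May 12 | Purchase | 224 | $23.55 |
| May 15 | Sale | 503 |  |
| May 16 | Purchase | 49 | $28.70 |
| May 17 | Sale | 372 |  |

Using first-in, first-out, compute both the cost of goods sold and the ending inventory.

May 15, 503 sold [FIFO — oldest first]: 169 @ $19.70 + 68 @ $20.65 + 266 @ $23.20 = $10,904.70
May 17, 372 sold [FIFO — oldest first]: 65 @ $23.20 + 200 @ $22.05 + 107 @ $23.55 = $8,437.85
Total COGS = $10,904.70 + $8,437.85 = $19,342.55
Ending inventory: 117 @ $23.55 + 49 @ $28.70 = $4,161.65

COGS = $19,342.55; ending inventory = $4,161.65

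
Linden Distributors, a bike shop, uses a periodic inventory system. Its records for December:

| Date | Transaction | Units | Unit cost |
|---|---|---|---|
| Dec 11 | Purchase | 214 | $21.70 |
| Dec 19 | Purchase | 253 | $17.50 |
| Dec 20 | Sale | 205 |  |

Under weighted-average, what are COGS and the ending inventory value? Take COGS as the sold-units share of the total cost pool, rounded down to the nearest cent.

COGS = $3,982.04; ending inventory = $5,089.26

Dec 20, sell 205: 205/467 × $9,071.30 → $3,982.04
Ending inventory (cost pool remaining) = $5,089.26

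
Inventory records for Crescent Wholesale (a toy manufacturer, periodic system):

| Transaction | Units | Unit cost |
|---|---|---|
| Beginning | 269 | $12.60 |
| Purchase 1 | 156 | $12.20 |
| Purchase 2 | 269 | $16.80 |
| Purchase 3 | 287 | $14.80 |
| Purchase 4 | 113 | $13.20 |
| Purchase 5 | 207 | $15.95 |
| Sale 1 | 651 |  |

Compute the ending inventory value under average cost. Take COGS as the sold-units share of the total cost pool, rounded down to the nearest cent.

Ending inventory = $9,419.08

Sale 1, sell 651: 651/1301 × $18,852.65 → $9,433.57
Ending inventory (cost pool remaining) = $9,419.08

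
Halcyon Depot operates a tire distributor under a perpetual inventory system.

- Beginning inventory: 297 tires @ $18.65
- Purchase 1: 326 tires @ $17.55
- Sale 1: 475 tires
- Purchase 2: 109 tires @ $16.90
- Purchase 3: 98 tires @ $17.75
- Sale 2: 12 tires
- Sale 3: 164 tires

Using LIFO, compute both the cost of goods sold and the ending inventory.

Sale 1 (475) [LIFO — newest first]: 326 @ $17.55 + 149 @ $18.65 = $8,500.15
Sale 2 (12) [LIFO — newest first]: 12 @ $17.75 = $213.00
Sale 3 (164) [LIFO — newest first]: 86 @ $17.75 + 78 @ $16.90 = $2,844.70
Total COGS = $8,500.15 + $213.00 + $2,844.70 = $11,557.85
Ending inventory: 148 @ $18.65 + 31 @ $16.90 = $3,284.10
Check: goods available $14,841.95 = COGS $11,557.85 + ending $3,284.10

COGS = $11,557.85; ending inventory = $3,284.10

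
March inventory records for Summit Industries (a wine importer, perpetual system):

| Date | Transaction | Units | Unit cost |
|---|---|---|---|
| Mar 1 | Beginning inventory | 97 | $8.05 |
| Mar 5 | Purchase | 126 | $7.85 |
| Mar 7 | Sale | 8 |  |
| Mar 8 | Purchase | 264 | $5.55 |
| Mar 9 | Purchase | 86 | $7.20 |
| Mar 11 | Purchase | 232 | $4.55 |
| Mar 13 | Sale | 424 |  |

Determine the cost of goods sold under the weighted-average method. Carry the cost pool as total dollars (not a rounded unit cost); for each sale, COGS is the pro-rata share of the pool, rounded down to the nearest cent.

COGS = $2,641.78

After Mar 1: 97 on hand, pool $780.85 (≈ $8.0500 each)
After Mar 5: 223 on hand, pool $1,769.95 (≈ $7.9370 each)
Mar 7, sell 8: 8/223 × $1,769.95 → $63.49
After Mar 8: 479 on hand, pool $3,171.66 (≈ $6.6214 each)
After Mar 9: 565 on hand, pool $3,790.86 (≈ $6.7095 each)
After Mar 11: 797 on hand, pool $4,846.46 (≈ $6.0809 each)
Mar 13, sell 424: 424/797 × $4,846.46 → $2,578.29
Total COGS = $63.49 + $2,578.29 = $2,641.78
Ending inventory (cost pool remaining) = $2,268.17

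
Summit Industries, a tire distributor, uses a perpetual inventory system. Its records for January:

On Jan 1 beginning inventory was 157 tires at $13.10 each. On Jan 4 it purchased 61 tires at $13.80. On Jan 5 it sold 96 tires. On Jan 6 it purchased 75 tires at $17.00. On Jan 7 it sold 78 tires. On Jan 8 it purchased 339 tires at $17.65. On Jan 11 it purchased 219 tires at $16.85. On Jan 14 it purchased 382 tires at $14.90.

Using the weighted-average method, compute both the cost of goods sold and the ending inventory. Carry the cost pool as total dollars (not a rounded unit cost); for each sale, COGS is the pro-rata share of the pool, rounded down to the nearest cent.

COGS = $2,423.47; ending inventory = $17,115.33

After Jan 1: 157 on hand, pool $2,056.70 (≈ $13.1000 each)
After Jan 4: 218 on hand, pool $2,898.50 (≈ $13.2959 each)
Jan 5, sell 96: 96/218 × $2,898.50 → $1,276.40
After Jan 6: 197 on hand, pool $2,897.10 (≈ $14.7061 each)
Jan 7, sell 78: 78/197 × $2,897.10 → $1,147.07
After Jan 8: 458 on hand, pool $7,733.38 (≈ $16.8851 each)
After Jan 11: 677 on hand, pool $11,423.53 (≈ $16.8738 each)
After Jan 14: 1059 on hand, pool $17,115.33 (≈ $16.1618 each)
Total COGS = $1,276.40 + $1,147.07 = $2,423.47
Ending inventory (cost pool remaining) = $17,115.33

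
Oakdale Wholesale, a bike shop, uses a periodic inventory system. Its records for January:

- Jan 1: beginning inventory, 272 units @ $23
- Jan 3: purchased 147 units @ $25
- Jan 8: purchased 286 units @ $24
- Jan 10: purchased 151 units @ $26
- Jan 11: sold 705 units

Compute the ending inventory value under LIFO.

Jan 11, 705 sold [LIFO — newest first]: 151 @ $26 + 286 @ $24 + 147 @ $25 + 121 @ $23 = $17,248
Ending inventory: 151 @ $23 = $3,473

Ending inventory = $3,473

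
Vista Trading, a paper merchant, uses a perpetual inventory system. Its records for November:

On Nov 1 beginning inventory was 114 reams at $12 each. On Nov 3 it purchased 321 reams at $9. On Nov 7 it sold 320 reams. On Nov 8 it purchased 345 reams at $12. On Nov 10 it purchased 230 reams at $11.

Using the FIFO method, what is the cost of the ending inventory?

Ending inventory = $7,705

Nov 7, 320 sold [FIFO — oldest first]: 114 @ $12 + 206 @ $9 = $3,222
Ending inventory: 115 @ $9 + 345 @ $12 + 230 @ $11 = $7,705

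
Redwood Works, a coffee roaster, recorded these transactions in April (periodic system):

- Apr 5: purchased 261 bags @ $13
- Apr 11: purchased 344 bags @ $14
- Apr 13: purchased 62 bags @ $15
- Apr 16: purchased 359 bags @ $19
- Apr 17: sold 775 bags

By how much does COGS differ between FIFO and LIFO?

FIFO COGS: 261 @ $13 + 344 @ $14 + 62 @ $15 + 108 @ $19 = $11,191
LIFO COGS: 359 @ $19 + 62 @ $15 + 344 @ $14 + 10 @ $13 = $12,697
Difference = |$11,191 − $12,697| = $1,506

$1,506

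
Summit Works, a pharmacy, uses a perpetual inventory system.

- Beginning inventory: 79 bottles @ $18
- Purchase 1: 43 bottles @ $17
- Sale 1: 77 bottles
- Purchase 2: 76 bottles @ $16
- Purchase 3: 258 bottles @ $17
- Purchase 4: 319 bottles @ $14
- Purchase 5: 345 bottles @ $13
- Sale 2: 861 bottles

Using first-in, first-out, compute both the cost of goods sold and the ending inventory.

COGS = $14,340; ending inventory = $2,366

Sale 1 (77) [FIFO — oldest first]: 77 @ $18 = $1,386
Sale 2 (861) [FIFO — oldest first]: 2 @ $18 + 43 @ $17 + 76 @ $16 + 258 @ $17 + 319 @ $14 + 163 @ $13 = $12,954
Total COGS = $1,386 + $12,954 = $14,340
Ending inventory: 182 @ $13 = $2,366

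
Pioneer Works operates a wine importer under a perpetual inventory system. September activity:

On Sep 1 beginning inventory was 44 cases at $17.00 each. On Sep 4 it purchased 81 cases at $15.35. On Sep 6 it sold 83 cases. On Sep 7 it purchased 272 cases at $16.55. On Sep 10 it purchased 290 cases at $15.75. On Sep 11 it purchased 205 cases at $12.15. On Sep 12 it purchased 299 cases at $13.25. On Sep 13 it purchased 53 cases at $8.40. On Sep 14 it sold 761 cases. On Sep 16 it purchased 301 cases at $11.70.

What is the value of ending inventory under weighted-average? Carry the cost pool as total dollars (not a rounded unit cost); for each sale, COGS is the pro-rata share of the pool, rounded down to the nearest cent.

After Sep 1: 44 on hand, pool $748.00 (≈ $17.0000 each)
After Sep 4: 125 on hand, pool $1,991.35 (≈ $15.9308 each)
Sep 6, sell 83: 83/125 × $1,991.35 → $1,322.25
After Sep 7: 314 on hand, pool $5,170.70 (≈ $16.4672 each)
After Sep 10: 604 on hand, pool $9,738.20 (≈ $16.1228 each)
After Sep 11: 809 on hand, pool $12,228.95 (≈ $15.1161 each)
After Sep 12: 1108 on hand, pool $16,190.70 (≈ $14.6125 each)
After Sep 13: 1161 on hand, pool $16,635.90 (≈ $14.3289 each)
Sep 14, sell 761: 761/1161 × $16,635.90 → $10,904.32
After Sep 16: 701 on hand, pool $9,253.28 (≈ $13.2001 each)
Total COGS = $1,322.25 + $10,904.32 = $12,226.57
Ending inventory (cost pool remaining) = $9,253.28

Ending inventory = $9,253.28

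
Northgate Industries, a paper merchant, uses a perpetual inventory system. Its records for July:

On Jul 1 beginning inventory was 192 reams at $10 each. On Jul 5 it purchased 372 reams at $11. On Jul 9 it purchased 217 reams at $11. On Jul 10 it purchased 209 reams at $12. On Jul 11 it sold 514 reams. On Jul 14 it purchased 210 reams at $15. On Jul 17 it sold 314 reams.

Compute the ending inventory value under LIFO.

Jul 11, 514 sold [LIFO — newest first]: 209 @ $12 + 217 @ $11 + 88 @ $11 = $5,863
Jul 17, 314 sold [LIFO — newest first]: 210 @ $15 + 104 @ $11 = $4,294
Total COGS = $5,863 + $4,294 = $10,157
Ending inventory: 192 @ $10 + 180 @ $11 = $3,900

Ending inventory = $3,900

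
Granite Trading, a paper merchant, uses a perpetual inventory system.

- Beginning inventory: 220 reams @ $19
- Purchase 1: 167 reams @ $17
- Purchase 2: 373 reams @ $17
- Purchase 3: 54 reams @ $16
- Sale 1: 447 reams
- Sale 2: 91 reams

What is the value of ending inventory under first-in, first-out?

Sale 1 (447) [FIFO — oldest first]: 220 @ $19 + 167 @ $17 + 60 @ $17 = $8,039
Sale 2 (91) [FIFO — oldest first]: 91 @ $17 = $1,547
Total COGS = $8,039 + $1,547 = $9,586
Ending inventory: 222 @ $17 + 54 @ $16 = $4,638
Check: goods available $14,224 = COGS $9,586 + ending $4,638

Ending inventory = $4,638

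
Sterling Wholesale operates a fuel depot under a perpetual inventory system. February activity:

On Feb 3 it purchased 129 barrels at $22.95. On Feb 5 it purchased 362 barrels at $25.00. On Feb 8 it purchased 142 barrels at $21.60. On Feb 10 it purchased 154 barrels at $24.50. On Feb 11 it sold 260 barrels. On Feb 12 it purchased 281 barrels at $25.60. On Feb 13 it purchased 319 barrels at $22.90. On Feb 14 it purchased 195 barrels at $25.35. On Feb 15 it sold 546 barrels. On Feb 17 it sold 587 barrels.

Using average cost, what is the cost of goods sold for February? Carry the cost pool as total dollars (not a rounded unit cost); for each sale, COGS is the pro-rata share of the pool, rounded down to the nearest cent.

After Feb 3: 129 on hand, pool $2,960.55 (≈ $22.9500 each)
After Feb 5: 491 on hand, pool $12,010.55 (≈ $24.4614 each)
After Feb 8: 633 on hand, pool $15,077.75 (≈ $23.8195 each)
After Feb 10: 787 on hand, pool $18,850.75 (≈ $23.9527 each)
Feb 11, sell 260: 260/787 × $18,850.75 → $6,227.69
After Feb 12: 808 on hand, pool $19,816.66 (≈ $24.5256 each)
After Feb 13: 1127 on hand, pool $27,121.76 (≈ $24.0654 each)
After Feb 14: 1322 on hand, pool $32,065.01 (≈ $24.2549 each)
Feb 15, sell 546: 546/1322 × $32,065.01 → $13,243.18
Feb 17, sell 587: 587/776 × $18,821.83 → $14,237.64
Total COGS = $6,227.69 + $13,243.18 + $14,237.64 = $33,708.51
Ending inventory (cost pool remaining) = $4,584.19
Check: goods available $38,292.70 = COGS $33,708.51 + ending $4,584.19

COGS = $33,708.51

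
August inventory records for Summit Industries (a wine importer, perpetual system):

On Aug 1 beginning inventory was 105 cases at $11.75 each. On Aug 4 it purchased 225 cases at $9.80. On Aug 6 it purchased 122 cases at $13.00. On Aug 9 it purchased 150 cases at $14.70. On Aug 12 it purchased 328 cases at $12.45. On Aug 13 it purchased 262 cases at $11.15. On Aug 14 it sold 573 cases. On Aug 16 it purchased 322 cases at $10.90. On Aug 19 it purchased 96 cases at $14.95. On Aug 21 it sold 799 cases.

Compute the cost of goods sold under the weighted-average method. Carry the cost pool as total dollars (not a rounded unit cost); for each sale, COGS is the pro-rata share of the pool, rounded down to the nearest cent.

COGS = $16,348.20

After Aug 1: 105 on hand, pool $1,233.75 (≈ $11.7500 each)
After Aug 4: 330 on hand, pool $3,438.75 (≈ $10.4205 each)
After Aug 6: 452 on hand, pool $5,024.75 (≈ $11.1167 each)
After Aug 9: 602 on hand, pool $7,229.75 (≈ $12.0096 each)
After Aug 12: 930 on hand, pool $11,313.35 (≈ $12.1649 each)
After Aug 13: 1192 on hand, pool $14,234.65 (≈ $11.9418 each)
Aug 14, sell 573: 573/1192 × $14,234.65 → $6,842.66
After Aug 16: 941 on hand, pool $10,901.79 (≈ $11.5853 each)
After Aug 19: 1037 on hand, pool $12,336.99 (≈ $11.8968 each)
Aug 21, sell 799: 799/1037 × $12,336.99 → $9,505.54
Total COGS = $6,842.66 + $9,505.54 = $16,348.20
Ending inventory (cost pool remaining) = $2,831.45
Check: goods available $19,179.65 = COGS $16,348.20 + ending $2,831.45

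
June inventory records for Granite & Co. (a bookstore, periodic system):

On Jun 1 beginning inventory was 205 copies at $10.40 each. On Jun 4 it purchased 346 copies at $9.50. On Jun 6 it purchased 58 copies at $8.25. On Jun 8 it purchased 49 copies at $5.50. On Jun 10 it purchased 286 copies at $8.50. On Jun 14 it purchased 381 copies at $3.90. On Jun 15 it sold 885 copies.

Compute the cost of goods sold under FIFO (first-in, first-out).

COGS = $8,096.50

Jun 15, 885 sold [FIFO — oldest first]: 205 @ $10.40 + 346 @ $9.50 + 58 @ $8.25 + 49 @ $5.50 + 227 @ $8.50 = $8,096.50
Ending inventory: 59 @ $8.50 + 381 @ $3.90 = $1,987.40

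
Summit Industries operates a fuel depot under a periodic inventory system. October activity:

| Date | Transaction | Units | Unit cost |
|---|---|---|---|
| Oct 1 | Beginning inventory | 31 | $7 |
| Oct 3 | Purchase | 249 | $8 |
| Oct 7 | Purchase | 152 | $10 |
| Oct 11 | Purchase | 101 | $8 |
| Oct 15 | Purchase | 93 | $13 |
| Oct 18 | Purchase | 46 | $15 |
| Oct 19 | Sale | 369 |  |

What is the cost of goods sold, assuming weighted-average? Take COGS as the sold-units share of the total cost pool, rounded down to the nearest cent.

COGS = $3,534.05

Oct 19, sell 369: 369/672 × $6,436.00 → $3,534.05
Ending inventory (cost pool remaining) = $2,901.95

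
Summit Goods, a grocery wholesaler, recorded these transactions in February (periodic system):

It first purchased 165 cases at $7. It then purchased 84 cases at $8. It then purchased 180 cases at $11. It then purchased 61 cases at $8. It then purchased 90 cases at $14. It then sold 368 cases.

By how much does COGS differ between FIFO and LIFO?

FIFO COGS: 165 @ $7 + 84 @ $8 + 119 @ $11 = $3,136
LIFO COGS: 90 @ $14 + 61 @ $8 + 180 @ $11 + 37 @ $8 = $4,024
Difference = |$3,136 − $4,024| = $888

$888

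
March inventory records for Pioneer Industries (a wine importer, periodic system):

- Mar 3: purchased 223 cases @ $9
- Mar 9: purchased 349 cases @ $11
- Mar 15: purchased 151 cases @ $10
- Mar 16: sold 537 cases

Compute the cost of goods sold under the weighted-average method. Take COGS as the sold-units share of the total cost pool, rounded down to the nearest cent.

Mar 16, sell 537: 537/723 × $7,356.00 → $5,463.58
Ending inventory (cost pool remaining) = $1,892.42

COGS = $5,463.58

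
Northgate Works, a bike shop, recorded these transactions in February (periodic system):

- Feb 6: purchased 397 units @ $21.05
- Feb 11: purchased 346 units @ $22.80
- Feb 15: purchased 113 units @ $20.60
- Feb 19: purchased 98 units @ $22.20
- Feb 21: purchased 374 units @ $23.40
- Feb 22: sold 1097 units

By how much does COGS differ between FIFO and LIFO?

FIFO COGS: 397 @ $21.05 + 346 @ $22.80 + 113 @ $20.60 + 98 @ $22.20 + 143 @ $23.40 = $24,095.25
LIFO COGS: 374 @ $23.40 + 98 @ $22.20 + 113 @ $20.60 + 346 @ $22.80 + 166 @ $21.05 = $24,638.10
Difference = |$24,095.25 − $24,638.10| = $542.85

$542.85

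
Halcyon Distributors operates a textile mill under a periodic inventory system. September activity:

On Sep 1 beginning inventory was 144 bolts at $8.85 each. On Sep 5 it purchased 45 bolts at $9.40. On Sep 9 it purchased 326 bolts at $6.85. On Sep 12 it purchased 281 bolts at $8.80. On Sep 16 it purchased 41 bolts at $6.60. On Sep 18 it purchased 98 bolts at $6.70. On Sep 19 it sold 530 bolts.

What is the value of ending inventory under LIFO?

Ending inventory = $3,177.00

Sep 19, 530 sold [LIFO — newest first]: 98 @ $6.70 + 41 @ $6.60 + 281 @ $8.80 + 110 @ $6.85 = $4,153.50
Ending inventory: 144 @ $8.85 + 45 @ $9.40 + 216 @ $6.85 = $3,177.00
Check: goods available $7,330.50 = COGS $4,153.50 + ending $3,177.00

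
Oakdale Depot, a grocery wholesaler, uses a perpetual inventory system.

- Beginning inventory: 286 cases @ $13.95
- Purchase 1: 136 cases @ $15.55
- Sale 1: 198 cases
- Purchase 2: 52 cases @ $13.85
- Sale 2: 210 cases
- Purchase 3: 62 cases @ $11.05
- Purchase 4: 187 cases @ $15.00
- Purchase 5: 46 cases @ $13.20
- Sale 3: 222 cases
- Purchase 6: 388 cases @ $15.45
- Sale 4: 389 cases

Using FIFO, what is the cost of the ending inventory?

Ending inventory = $2,132.10

Sale 1 (198) [FIFO — oldest first]: 198 @ $13.95 = $2,762.10
Sale 2 (210) [FIFO — oldest first]: 88 @ $13.95 + 122 @ $15.55 = $3,124.70
Sale 3 (222) [FIFO — oldest first]: 14 @ $15.55 + 52 @ $13.85 + 62 @ $11.05 + 94 @ $15.00 = $3,033.00
Sale 4 (389) [FIFO — oldest first]: 93 @ $15.00 + 46 @ $13.20 + 250 @ $15.45 = $5,864.70
Total COGS = $2,762.10 + $3,124.70 + $3,033.00 + $5,864.70 = $14,784.50
Ending inventory: 138 @ $15.45 = $2,132.10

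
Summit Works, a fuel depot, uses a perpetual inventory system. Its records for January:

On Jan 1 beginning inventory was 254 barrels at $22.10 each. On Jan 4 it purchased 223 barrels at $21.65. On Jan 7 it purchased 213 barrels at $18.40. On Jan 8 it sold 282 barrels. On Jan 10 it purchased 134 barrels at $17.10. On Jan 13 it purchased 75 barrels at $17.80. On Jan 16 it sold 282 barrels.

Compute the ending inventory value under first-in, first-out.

Ending inventory = $5,944.80

Jan 8, 282 sold [FIFO — oldest first]: 254 @ $22.10 + 28 @ $21.65 = $6,219.60
Jan 16, 282 sold [FIFO — oldest first]: 195 @ $21.65 + 87 @ $18.40 = $5,822.55
Total COGS = $6,219.60 + $5,822.55 = $12,042.15
Ending inventory: 126 @ $18.40 + 134 @ $17.10 + 75 @ $17.80 = $5,944.80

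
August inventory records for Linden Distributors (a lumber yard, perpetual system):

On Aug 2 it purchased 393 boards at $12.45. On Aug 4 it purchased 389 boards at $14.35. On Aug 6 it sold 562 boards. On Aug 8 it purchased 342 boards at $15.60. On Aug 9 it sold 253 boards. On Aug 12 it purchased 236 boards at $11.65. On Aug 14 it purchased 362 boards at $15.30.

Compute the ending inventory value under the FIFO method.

Aug 6, 562 sold [FIFO — oldest first]: 393 @ $12.45 + 169 @ $14.35 = $7,318.00
Aug 9, 253 sold [FIFO — oldest first]: 220 @ $14.35 + 33 @ $15.60 = $3,671.80
Total COGS = $7,318.00 + $3,671.80 = $10,989.80
Ending inventory: 309 @ $15.60 + 236 @ $11.65 + 362 @ $15.30 = $13,108.40
Check: goods available $24,098.20 = COGS $10,989.80 + ending $13,108.40

Ending inventory = $13,108.40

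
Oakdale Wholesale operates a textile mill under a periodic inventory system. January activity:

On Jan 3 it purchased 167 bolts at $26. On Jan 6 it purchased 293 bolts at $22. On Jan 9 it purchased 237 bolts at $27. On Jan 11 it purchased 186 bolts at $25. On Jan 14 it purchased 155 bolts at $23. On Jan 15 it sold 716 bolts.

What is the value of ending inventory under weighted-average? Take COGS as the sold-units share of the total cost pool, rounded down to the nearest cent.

Ending inventory = $7,880.01

Jan 15, sell 716: 716/1038 × $25,402.00 → $17,521.99
Ending inventory (cost pool remaining) = $7,880.01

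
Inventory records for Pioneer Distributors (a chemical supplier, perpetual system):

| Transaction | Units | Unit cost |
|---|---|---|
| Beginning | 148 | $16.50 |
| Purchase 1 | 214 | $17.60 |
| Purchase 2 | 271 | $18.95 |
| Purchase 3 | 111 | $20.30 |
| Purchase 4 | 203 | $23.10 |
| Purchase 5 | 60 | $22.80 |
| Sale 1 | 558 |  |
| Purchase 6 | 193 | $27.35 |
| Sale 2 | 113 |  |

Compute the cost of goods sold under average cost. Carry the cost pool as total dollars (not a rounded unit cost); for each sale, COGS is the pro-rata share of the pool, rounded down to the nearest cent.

After Beginning: 148 on hand, pool $2,442.00 (≈ $16.5000 each)
After Purchase 1: 362 on hand, pool $6,208.40 (≈ $17.1503 each)
After Purchase 2: 633 on hand, pool $11,343.85 (≈ $17.9208 each)
After Purchase 3: 744 on hand, pool $13,597.15 (≈ $18.2757 each)
After Purchase 4: 947 on hand, pool $18,286.45 (≈ $19.3099 each)
After Purchase 5: 1007 on hand, pool $19,654.45 (≈ $19.5178 each)
Sale 1, sell 558: 558/1007 × $19,654.45 → $10,890.94
After Purchase 6: 642 on hand, pool $14,042.06 (≈ $21.8724 each)
Sale 2, sell 113: 113/642 × $14,042.06 → $2,471.57
Total COGS = $10,890.94 + $2,471.57 = $13,362.51
Ending inventory (cost pool remaining) = $11,570.49
Check: goods available $24,933.00 = COGS $13,362.51 + ending $11,570.49

COGS = $13,362.51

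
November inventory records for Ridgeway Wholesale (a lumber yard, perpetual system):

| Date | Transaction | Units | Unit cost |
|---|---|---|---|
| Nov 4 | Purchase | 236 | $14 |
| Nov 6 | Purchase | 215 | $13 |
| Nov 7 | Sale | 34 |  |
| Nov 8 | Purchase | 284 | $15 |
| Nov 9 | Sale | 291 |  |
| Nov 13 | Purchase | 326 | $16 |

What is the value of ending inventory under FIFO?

Nov 7, 34 sold [FIFO — oldest first]: 34 @ $14 = $476
Nov 9, 291 sold [FIFO — oldest first]: 202 @ $14 + 89 @ $13 = $3,985
Total COGS = $476 + $3,985 = $4,461
Ending inventory: 126 @ $13 + 284 @ $15 + 326 @ $16 = $11,114

Ending inventory = $11,114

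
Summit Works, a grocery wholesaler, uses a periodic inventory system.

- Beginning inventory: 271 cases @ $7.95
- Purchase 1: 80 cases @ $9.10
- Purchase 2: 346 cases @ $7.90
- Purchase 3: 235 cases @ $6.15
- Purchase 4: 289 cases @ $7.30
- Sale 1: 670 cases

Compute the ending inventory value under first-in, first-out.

Ending inventory = $3,768.25

Sale 1 (670) [FIFO — oldest first]: 271 @ $7.95 + 80 @ $9.10 + 319 @ $7.90 = $5,402.55
Ending inventory: 27 @ $7.90 + 235 @ $6.15 + 289 @ $7.30 = $3,768.25
Check: goods available $9,170.80 = COGS $5,402.55 + ending $3,768.25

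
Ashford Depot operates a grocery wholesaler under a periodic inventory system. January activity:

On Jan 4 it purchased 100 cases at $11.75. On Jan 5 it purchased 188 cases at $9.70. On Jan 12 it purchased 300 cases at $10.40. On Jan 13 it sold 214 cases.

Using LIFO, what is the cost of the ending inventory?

Jan 13, 214 sold [LIFO — newest first]: 214 @ $10.40 = $2,225.60
Ending inventory: 100 @ $11.75 + 188 @ $9.70 + 86 @ $10.40 = $3,893.00

Ending inventory = $3,893.00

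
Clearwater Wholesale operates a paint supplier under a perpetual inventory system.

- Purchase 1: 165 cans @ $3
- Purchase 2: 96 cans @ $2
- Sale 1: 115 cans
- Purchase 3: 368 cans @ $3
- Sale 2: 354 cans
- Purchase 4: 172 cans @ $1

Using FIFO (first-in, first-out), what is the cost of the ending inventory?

Sale 1 (115) [FIFO — oldest first]: 115 @ $3 = $345
Sale 2 (354) [FIFO — oldest first]: 50 @ $3 + 96 @ $2 + 208 @ $3 = $966
Total COGS = $345 + $966 = $1,311
Ending inventory: 160 @ $3 + 172 @ $1 = $652

Ending inventory = $652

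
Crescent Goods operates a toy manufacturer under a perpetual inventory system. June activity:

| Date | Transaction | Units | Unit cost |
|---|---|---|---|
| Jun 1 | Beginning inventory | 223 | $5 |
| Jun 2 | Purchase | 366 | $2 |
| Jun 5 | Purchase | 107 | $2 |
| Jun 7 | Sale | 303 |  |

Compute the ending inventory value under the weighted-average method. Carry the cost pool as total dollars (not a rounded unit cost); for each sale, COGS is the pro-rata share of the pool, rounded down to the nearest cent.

Ending inventory = $1,163.76

After Jun 1: 223 on hand, pool $1,115.00 (≈ $5.0000 each)
After Jun 2: 589 on hand, pool $1,847.00 (≈ $3.1358 each)
After Jun 5: 696 on hand, pool $2,061.00 (≈ $2.9612 each)
Jun 7, sell 303: 303/696 × $2,061.00 → $897.24
Ending inventory (cost pool remaining) = $1,163.76
Check: goods available $2,061.00 = COGS $897.24 + ending $1,163.76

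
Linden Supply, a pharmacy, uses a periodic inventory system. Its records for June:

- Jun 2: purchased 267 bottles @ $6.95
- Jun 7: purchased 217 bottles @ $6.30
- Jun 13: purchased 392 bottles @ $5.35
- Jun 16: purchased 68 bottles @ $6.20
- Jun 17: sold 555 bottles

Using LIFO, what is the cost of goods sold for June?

COGS = $3,117.30

Jun 17, 555 sold [LIFO — newest first]: 68 @ $6.20 + 392 @ $5.35 + 95 @ $6.30 = $3,117.30
Ending inventory: 267 @ $6.95 + 122 @ $6.30 = $2,624.25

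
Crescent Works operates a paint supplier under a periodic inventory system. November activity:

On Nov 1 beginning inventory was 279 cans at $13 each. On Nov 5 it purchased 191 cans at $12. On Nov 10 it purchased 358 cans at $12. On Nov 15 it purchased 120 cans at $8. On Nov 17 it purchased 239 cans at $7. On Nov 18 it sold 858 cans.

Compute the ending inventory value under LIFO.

Nov 18, 858 sold [LIFO — newest first]: 239 @ $7 + 120 @ $8 + 358 @ $12 + 141 @ $12 = $8,621
Ending inventory: 279 @ $13 + 50 @ $12 = $4,227
Check: goods available $12,848 = COGS $8,621 + ending $4,227

Ending inventory = $4,227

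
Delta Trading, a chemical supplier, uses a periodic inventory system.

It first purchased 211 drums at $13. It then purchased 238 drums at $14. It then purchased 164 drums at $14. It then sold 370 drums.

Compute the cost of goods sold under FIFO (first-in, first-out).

Sale 1 (370) [FIFO — oldest first]: 211 @ $13 + 159 @ $14 = $4,969
Ending inventory: 79 @ $14 + 164 @ $14 = $3,402
Check: goods available $8,371 = COGS $4,969 + ending $3,402

COGS = $4,969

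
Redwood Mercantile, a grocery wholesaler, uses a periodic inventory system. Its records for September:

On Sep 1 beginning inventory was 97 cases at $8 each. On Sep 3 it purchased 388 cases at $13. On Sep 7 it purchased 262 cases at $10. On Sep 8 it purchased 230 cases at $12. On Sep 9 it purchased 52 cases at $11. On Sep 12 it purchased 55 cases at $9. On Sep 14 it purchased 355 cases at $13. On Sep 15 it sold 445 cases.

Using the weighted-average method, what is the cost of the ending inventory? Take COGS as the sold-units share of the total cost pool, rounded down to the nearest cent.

Sep 15, sell 445: 445/1439 × $16,882.00 → $5,220.63
Ending inventory (cost pool remaining) = $11,661.37

Ending inventory = $11,661.37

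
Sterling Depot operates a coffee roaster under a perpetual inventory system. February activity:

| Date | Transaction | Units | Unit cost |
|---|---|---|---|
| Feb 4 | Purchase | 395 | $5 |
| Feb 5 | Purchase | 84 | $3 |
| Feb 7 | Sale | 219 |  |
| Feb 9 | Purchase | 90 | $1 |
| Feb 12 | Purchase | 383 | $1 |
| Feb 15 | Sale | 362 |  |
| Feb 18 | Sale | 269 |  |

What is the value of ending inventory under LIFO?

Feb 7, 219 sold [LIFO — newest first]: 84 @ $3 + 135 @ $5 = $927
Feb 15, 362 sold [LIFO — newest first]: 362 @ $1 = $362
Feb 18, 269 sold [LIFO — newest first]: 21 @ $1 + 90 @ $1 + 158 @ $5 = $901
Total COGS = $927 + $362 + $901 = $2,190
Ending inventory: 102 @ $5 = $510

Ending inventory = $510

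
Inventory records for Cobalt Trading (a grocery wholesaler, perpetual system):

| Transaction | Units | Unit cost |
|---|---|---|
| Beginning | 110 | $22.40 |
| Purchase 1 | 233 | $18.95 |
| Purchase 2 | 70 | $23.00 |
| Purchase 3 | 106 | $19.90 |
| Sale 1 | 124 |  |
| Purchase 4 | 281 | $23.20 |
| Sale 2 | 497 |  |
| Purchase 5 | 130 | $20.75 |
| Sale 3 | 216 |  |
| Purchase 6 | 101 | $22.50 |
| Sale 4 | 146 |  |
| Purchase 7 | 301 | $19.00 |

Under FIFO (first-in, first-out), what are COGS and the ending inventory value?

Sale 1 (124) [FIFO — oldest first]: 110 @ $22.40 + 14 @ $18.95 = $2,729.30
Sale 2 (497) [FIFO — oldest first]: 219 @ $18.95 + 70 @ $23.00 + 106 @ $19.90 + 102 @ $23.20 = $10,235.85
Sale 3 (216) [FIFO — oldest first]: 179 @ $23.20 + 37 @ $20.75 = $4,920.55
Sale 4 (146) [FIFO — oldest first]: 93 @ $20.75 + 53 @ $22.50 = $3,122.25
Total COGS = $2,729.30 + $10,235.85 + $4,920.55 + $3,122.25 = $21,007.95
Ending inventory: 48 @ $22.50 + 301 @ $19.00 = $6,799.00
Check: goods available $27,806.95 = COGS $21,007.95 + ending $6,799.00

COGS = $21,007.95; ending inventory = $6,799.00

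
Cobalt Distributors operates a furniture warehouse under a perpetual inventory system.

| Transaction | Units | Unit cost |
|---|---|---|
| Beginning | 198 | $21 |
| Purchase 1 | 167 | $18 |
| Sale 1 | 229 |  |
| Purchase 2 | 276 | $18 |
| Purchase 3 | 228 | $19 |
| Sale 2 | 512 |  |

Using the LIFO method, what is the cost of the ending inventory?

Ending inventory = $2,688

Sale 1 (229) [LIFO — newest first]: 167 @ $18 + 62 @ $21 = $4,308
Sale 2 (512) [LIFO — newest first]: 228 @ $19 + 276 @ $18 + 8 @ $21 = $9,468
Total COGS = $4,308 + $9,468 = $13,776
Ending inventory: 128 @ $21 = $2,688
Check: goods available $16,464 = COGS $13,776 + ending $2,688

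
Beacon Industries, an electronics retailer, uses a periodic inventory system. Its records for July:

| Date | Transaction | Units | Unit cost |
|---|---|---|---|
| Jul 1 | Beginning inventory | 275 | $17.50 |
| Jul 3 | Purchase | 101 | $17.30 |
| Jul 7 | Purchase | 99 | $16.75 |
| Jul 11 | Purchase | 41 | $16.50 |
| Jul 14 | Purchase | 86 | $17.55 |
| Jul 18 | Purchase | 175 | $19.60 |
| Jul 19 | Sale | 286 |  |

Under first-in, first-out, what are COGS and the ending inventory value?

COGS = $5,002.80; ending inventory = $8,831.05

Jul 19, 286 sold [FIFO — oldest first]: 275 @ $17.50 + 11 @ $17.30 = $5,002.80
Ending inventory: 90 @ $17.30 + 99 @ $16.75 + 41 @ $16.50 + 86 @ $17.55 + 175 @ $19.60 = $8,831.05
Check: goods available $13,833.85 = COGS $5,002.80 + ending $8,831.05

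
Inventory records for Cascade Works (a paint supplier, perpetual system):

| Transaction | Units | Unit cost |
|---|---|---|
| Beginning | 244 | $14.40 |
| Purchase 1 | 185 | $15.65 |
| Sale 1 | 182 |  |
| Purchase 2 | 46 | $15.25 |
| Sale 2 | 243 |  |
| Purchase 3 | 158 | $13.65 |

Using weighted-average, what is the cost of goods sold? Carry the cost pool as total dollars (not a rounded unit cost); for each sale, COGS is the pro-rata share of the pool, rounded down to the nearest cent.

COGS = $6,360.95

After Beginning: 244 on hand, pool $3,513.60 (≈ $14.4000 each)
After Purchase 1: 429 on hand, pool $6,408.85 (≈ $14.9390 each)
Sale 1, sell 182: 182/429 × $6,408.85 → $2,718.90
After Purchase 2: 293 on hand, pool $4,391.45 (≈ $14.9879 each)
Sale 2, sell 243: 243/293 × $4,391.45 → $3,642.05
After Purchase 3: 208 on hand, pool $2,906.10 (≈ $13.9716 each)
Total COGS = $2,718.90 + $3,642.05 = $6,360.95
Ending inventory (cost pool remaining) = $2,906.10
Check: goods available $9,267.05 = COGS $6,360.95 + ending $2,906.10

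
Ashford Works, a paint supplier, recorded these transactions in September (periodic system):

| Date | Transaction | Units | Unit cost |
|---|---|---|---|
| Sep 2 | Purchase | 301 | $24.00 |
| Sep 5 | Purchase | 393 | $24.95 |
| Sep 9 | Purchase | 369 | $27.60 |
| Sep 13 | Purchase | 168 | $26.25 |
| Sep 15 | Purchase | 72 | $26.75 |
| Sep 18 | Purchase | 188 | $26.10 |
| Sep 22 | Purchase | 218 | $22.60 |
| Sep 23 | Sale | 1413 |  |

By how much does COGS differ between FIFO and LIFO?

$141.40

FIFO COGS: 301 @ $24.00 + 393 @ $24.95 + 369 @ $27.60 + 168 @ $26.25 + 72 @ $26.75 + 110 @ $26.10 = $36,420.75
LIFO COGS: 218 @ $22.60 + 188 @ $26.10 + 72 @ $26.75 + 168 @ $26.25 + 369 @ $27.60 + 393 @ $24.95 + 5 @ $24.00 = $36,279.35
Difference = |$36,420.75 − $36,279.35| = $141.40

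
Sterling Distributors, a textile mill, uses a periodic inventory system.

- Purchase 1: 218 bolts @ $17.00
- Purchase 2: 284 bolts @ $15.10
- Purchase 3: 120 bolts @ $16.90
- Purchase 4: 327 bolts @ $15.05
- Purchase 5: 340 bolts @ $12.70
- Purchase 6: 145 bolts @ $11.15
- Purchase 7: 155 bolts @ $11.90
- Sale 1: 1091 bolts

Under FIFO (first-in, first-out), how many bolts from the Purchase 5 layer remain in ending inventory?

198

Sale 1 (1091) [FIFO — oldest first]: 218 @ $17.00 + 284 @ $15.10 + 120 @ $16.90 + 327 @ $15.05 + 142 @ $12.70 = $16,747.15
Ending inventory: 198 @ $12.70 + 145 @ $11.15 + 155 @ $11.90 = $5,975.85
Check: goods available $22,723.00 = COGS $16,747.15 + ending $5,975.85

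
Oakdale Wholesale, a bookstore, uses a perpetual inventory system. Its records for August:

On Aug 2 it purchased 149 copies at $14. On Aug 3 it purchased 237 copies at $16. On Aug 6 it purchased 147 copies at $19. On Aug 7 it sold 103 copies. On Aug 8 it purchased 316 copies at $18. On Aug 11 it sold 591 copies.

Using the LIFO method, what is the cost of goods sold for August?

Aug 7, 103 sold [LIFO — newest first]: 103 @ $19 = $1,957
Aug 11, 591 sold [LIFO — newest first]: 316 @ $18 + 44 @ $19 + 231 @ $16 = $10,220
Total COGS = $1,957 + $10,220 = $12,177
Ending inventory: 149 @ $14 + 6 @ $16 = $2,182
Check: goods available $14,359 = COGS $12,177 + ending $2,182

COGS = $12,177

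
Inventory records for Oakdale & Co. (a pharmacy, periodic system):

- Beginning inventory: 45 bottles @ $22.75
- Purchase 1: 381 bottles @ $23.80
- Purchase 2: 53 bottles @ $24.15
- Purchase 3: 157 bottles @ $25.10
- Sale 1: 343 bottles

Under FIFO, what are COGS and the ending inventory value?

Sale 1 (343) [FIFO — oldest first]: 45 @ $22.75 + 298 @ $23.80 = $8,116.15
Ending inventory: 83 @ $23.80 + 53 @ $24.15 + 157 @ $25.10 = $7,196.05
Check: goods available $15,312.20 = COGS $8,116.15 + ending $7,196.05

COGS = $8,116.15; ending inventory = $7,196.05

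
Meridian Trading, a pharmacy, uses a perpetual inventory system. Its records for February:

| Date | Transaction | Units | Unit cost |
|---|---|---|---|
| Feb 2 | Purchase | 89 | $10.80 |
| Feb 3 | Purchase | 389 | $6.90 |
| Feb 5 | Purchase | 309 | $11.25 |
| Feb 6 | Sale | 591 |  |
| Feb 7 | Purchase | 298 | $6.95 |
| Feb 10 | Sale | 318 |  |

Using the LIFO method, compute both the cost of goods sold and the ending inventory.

COGS = $7,631.15; ending inventory = $1,561.50

Feb 6, 591 sold [LIFO — newest first]: 309 @ $11.25 + 282 @ $6.90 = $5,422.05
Feb 10, 318 sold [LIFO — newest first]: 298 @ $6.95 + 20 @ $6.90 = $2,209.10
Total COGS = $5,422.05 + $2,209.10 = $7,631.15
Ending inventory: 89 @ $10.80 + 87 @ $6.90 = $1,561.50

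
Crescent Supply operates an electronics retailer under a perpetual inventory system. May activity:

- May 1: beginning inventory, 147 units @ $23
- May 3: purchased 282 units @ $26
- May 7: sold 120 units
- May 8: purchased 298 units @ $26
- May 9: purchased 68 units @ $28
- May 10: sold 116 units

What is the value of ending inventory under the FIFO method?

May 7, 120 sold [FIFO — oldest first]: 120 @ $23 = $2,760
May 10, 116 sold [FIFO — oldest first]: 27 @ $23 + 89 @ $26 = $2,935
Total COGS = $2,760 + $2,935 = $5,695
Ending inventory: 193 @ $26 + 298 @ $26 + 68 @ $28 = $14,670

Ending inventory = $14,670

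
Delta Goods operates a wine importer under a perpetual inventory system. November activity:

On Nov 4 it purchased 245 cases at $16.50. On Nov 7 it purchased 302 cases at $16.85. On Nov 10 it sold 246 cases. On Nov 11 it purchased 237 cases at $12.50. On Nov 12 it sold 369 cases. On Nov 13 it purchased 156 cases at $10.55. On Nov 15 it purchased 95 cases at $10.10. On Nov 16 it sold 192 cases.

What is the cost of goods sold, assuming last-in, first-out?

COGS = $11,288.05

Nov 10, 246 sold [LIFO — newest first]: 246 @ $16.85 = $4,145.10
Nov 12, 369 sold [LIFO — newest first]: 237 @ $12.50 + 56 @ $16.85 + 76 @ $16.50 = $5,160.10
Nov 16, 192 sold [LIFO — newest first]: 95 @ $10.10 + 97 @ $10.55 = $1,982.85
Total COGS = $4,145.10 + $5,160.10 + $1,982.85 = $11,288.05
Ending inventory: 169 @ $16.50 + 59 @ $10.55 = $3,410.95
Check: goods available $14,699.00 = COGS $11,288.05 + ending $3,410.95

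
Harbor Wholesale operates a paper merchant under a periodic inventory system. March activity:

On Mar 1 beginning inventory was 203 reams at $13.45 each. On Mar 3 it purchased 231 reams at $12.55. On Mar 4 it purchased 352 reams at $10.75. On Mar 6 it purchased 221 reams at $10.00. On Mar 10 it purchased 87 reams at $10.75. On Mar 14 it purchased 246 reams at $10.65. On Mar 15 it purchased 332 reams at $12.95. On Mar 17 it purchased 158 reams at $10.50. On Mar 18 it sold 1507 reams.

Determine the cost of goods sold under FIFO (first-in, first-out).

Mar 18, 1507 sold [FIFO — oldest first]: 203 @ $13.45 + 231 @ $12.55 + 352 @ $10.75 + 221 @ $10.00 + 87 @ $10.75 + 246 @ $10.65 + 167 @ $12.95 = $17,341.20
Ending inventory: 165 @ $12.95 + 158 @ $10.50 = $3,795.75

COGS = $17,341.20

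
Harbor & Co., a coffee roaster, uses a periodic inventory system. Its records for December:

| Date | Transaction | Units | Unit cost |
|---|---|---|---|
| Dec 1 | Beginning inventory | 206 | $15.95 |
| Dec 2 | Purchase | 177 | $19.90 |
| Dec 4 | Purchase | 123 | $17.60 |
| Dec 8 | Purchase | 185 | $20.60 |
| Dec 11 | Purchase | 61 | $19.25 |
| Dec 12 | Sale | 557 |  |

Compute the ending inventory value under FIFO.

Ending inventory = $3,934.65

Dec 12, 557 sold [FIFO — oldest first]: 206 @ $15.95 + 177 @ $19.90 + 123 @ $17.60 + 51 @ $20.60 = $10,023.40
Ending inventory: 134 @ $20.60 + 61 @ $19.25 = $3,934.65
Check: goods available $13,958.05 = COGS $10,023.40 + ending $3,934.65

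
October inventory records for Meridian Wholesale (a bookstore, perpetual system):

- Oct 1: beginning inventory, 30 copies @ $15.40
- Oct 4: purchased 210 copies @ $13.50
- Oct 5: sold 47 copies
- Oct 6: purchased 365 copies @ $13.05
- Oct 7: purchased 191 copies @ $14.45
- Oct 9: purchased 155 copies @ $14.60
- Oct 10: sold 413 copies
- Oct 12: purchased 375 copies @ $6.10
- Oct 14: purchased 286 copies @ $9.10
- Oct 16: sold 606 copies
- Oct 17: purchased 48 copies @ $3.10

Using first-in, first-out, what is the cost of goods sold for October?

COGS = $13,784.70

Oct 5, 47 sold [FIFO — oldest first]: 30 @ $15.40 + 17 @ $13.50 = $691.50
Oct 10, 413 sold [FIFO — oldest first]: 193 @ $13.50 + 220 @ $13.05 = $5,476.50
Oct 16, 606 sold [FIFO — oldest first]: 145 @ $13.05 + 191 @ $14.45 + 155 @ $14.60 + 115 @ $6.10 = $7,616.70
Total COGS = $691.50 + $5,476.50 + $7,616.70 = $13,784.70
Ending inventory: 260 @ $6.10 + 286 @ $9.10 + 48 @ $3.10 = $4,337.40
Check: goods available $18,122.10 = COGS $13,784.70 + ending $4,337.40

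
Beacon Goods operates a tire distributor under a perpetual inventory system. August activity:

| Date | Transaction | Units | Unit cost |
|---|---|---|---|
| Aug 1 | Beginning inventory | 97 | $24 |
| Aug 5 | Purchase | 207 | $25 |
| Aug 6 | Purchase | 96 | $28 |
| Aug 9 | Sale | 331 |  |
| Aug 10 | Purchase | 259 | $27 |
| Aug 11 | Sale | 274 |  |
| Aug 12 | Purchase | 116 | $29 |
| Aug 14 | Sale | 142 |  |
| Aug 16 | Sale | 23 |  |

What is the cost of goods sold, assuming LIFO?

COGS = $20,428

Aug 9, 331 sold [LIFO — newest first]: 96 @ $28 + 207 @ $25 + 28 @ $24 = $8,535
Aug 11, 274 sold [LIFO — newest first]: 259 @ $27 + 15 @ $24 = $7,353
Aug 14, 142 sold [LIFO — newest first]: 116 @ $29 + 26 @ $24 = $3,988
Aug 16, 23 sold [LIFO — newest first]: 23 @ $24 = $552
Total COGS = $8,535 + $7,353 + $3,988 + $552 = $20,428
Ending inventory: 5 @ $24 = $120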